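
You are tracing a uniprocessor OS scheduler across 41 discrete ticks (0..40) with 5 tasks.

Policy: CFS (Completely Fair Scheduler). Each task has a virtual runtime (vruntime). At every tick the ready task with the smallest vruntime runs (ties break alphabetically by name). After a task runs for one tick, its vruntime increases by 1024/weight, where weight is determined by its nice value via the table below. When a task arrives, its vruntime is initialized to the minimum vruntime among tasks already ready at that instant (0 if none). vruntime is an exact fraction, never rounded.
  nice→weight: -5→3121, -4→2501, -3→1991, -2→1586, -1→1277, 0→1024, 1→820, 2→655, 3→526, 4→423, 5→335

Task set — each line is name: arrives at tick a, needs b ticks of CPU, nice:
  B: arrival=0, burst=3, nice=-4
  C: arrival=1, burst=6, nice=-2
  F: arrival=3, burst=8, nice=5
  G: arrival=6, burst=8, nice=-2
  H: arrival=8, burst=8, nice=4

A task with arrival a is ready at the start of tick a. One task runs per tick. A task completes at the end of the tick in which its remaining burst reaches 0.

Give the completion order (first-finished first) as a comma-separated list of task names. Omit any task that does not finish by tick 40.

t=0: vr[B=0] → run B
t=1: vr[B=1024/2501 C=1024/2501] → run B
t=2: vr[B=2048/2501 C=1024/2501] → run C
t=3: vr[B=2048/2501 C=34304/32513 F=2048/2501] → run B
t=4: vr[C=34304/32513 F=2048/2501] → run F
t=5: vr[C=34304/32513 F=3247104/837835] → run C
t=6: vr[C=55296/32513 F=3247104/837835 G=55296/32513] → run C
t=7: vr[C=76288/32513 F=3247104/837835 G=55296/32513] → run G
t=8: vr[C=76288/32513 F=3247104/837835 G=76288/32513 H=76288/32513] → run C
t=9: vr[C=97280/32513 F=3247104/837835 G=76288/32513 H=76288/32513] → run G
t=10: vr[C=97280/32513 F=3247104/837835 G=97280/32513 H=76288/32513] → run H
t=11: vr[C=97280/32513 F=3247104/837835 G=97280/32513 H=65563136/13752999] → run C
t=12: vr[C=118272/32513 F=3247104/837835 G=97280/32513 H=65563136/13752999] → run G
t=13: vr[C=118272/32513 F=3247104/837835 G=118272/32513 H=65563136/13752999] → run C
t=14: vr[F=3247104/837835 G=118272/32513 H=65563136/13752999] → run G
t=15: vr[F=3247104/837835 G=139264/32513 H=65563136/13752999] → run F
t=16: vr[F=5808128/837835 G=139264/32513 H=65563136/13752999] → run G
t=17: vr[F=5808128/837835 G=160256/32513 H=65563136/13752999] → run H
t=18: vr[F=5808128/837835 G=160256/32513 H=98856448/13752999] → run G
t=19: vr[F=5808128/837835 G=181248/32513 H=98856448/13752999] → run G
t=20: vr[F=5808128/837835 G=202240/32513 H=98856448/13752999] → run G
t=21: vr[F=5808128/837835 H=98856448/13752999] → run F
t=22: vr[F=8369152/837835 H=98856448/13752999] → run H
t=23: vr[F=8369152/837835 H=44049920/4584333] → run H
t=24: vr[F=8369152/837835 H=165443072/13752999] → run F
t=25: vr[F=10930176/837835 H=165443072/13752999] → run H
t=26: vr[F=10930176/837835 H=198736384/13752999] → run F
t=27: vr[F=2698240/167567 H=198736384/13752999] → run H
t=28: vr[F=2698240/167567 H=77343232/4584333] → run F
t=29: vr[F=16052224/837835 H=77343232/4584333] → run H
t=30: vr[F=16052224/837835 H=265323008/13752999] → run F
t=31: vr[F=18613248/837835 H=265323008/13752999] → run H
t=32: vr[F=18613248/837835] → run F
t=33: (idle)
t=34: (idle)
t=35: (idle)
t=36: (idle)
t=37: (idle)
t=38: (idle)
t=39: (idle)
t=40: (idle)

completion order = B, C, G, H, F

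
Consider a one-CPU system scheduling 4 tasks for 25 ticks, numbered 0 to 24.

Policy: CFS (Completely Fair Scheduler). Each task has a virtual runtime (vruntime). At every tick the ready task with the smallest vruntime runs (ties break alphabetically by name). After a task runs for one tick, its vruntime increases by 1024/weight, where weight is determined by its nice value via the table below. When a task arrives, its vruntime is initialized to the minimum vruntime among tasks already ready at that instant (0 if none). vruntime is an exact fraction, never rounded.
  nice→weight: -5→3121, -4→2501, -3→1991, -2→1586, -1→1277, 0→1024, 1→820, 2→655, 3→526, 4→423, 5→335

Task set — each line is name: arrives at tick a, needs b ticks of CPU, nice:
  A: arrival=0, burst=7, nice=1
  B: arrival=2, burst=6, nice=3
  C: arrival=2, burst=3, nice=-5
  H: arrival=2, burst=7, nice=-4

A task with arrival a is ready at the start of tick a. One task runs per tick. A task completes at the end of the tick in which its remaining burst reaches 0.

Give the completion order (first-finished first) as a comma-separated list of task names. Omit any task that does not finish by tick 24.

completion order = C, H, A, B

t=0: vr[A=0] → run A
t=1: vr[A=256/205] → run A
t=2: vr[A=512/205 B=512/205 C=512/205 H=512/205] → run A
t=3: vr[A=768/205 B=512/205 C=512/205 H=512/205] → run B
t=4: vr[A=768/205 B=239616/53915 C=512/205 H=512/205] → run C
t=5: vr[A=768/205 B=239616/53915 C=1807872/639805 H=512/205] → run H
t=6: vr[A=768/205 B=239616/53915 C=1807872/639805 H=36352/12505] → run C
t=7: vr[A=768/205 B=239616/53915 C=2017792/639805 H=36352/12505] → run H
t=8: vr[A=768/205 B=239616/53915 C=2017792/639805 H=41472/12505] → run C
t=9: vr[A=768/205 B=239616/53915 H=41472/12505] → run H
t=10: vr[A=768/205 B=239616/53915 H=46592/12505] → run H
t=11: vr[A=768/205 B=239616/53915 H=51712/12505] → run A
t=12: vr[A=1024/205 B=239616/53915 H=51712/12505] → run H
t=13: vr[A=1024/205 B=239616/53915 H=56832/12505] → run B
t=14: vr[A=1024/205 B=344576/53915 H=56832/12505] → run H
t=15: vr[A=1024/205 B=344576/53915 H=61952/12505] → run H
t=16: vr[A=1024/205 B=344576/53915] → run A
t=17: vr[A=256/41 B=344576/53915] → run A
t=18: vr[A=1536/205 B=344576/53915] → run B
t=19: vr[A=1536/205 B=449536/53915] → run A
t=20: vr[B=449536/53915] → run B
t=21: vr[B=554496/53915] → run B
t=22: vr[B=659456/53915] → run B
t=23: (idle)
t=24: (idle)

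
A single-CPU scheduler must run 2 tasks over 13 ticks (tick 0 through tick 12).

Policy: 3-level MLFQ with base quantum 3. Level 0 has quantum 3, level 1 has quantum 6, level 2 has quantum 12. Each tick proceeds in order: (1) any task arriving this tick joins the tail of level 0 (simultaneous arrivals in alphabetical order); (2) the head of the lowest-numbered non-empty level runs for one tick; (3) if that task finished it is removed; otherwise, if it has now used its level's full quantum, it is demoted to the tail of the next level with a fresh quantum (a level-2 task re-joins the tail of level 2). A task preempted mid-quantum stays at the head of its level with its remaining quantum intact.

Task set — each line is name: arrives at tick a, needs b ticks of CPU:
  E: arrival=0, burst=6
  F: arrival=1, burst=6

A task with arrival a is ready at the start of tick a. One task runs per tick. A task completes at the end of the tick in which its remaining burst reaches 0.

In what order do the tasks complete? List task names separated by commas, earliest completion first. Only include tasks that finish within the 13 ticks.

completion order = E, F

t=0: L0/L1/L2 = E/-/- → run E
t=1: L0/L1/L2 = EF/-/- → run E
t=2: L0/L1/L2 = EF/-/- → run E
t=3: L0/L1/L2 = F/E/- → run F
t=4: L0/L1/L2 = F/E/- → run F
t=5: L0/L1/L2 = F/E/- → run F
t=6: L0/L1/L2 = -/EF/- → run E
t=7: L0/L1/L2 = -/EF/- → run E
t=8: L0/L1/L2 = -/EF/- → run E
t=9: L0/L1/L2 = -/F/- → run F
t=10: L0/L1/L2 = -/F/- → run F
t=11: L0/L1/L2 = -/F/- → run F
t=12: (idle)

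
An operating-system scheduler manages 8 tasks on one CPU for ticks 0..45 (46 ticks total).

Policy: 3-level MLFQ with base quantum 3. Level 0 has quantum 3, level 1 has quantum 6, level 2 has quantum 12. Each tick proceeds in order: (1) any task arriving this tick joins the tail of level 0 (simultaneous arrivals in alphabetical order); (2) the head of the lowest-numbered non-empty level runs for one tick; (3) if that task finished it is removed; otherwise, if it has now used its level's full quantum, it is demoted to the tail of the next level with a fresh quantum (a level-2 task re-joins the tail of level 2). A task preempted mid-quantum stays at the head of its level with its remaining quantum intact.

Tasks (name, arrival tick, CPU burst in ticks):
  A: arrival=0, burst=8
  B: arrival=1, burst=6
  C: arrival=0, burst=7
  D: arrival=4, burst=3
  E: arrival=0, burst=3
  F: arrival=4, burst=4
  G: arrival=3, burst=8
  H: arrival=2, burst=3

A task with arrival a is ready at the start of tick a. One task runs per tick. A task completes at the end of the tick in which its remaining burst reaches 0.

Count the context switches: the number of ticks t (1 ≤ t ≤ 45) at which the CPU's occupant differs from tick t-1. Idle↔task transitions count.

t=0: L0/L1/L2 = ACE/-/- → run A
t=1: L0/L1/L2 = ACEB/-/- → run A
t=2: L0/L1/L2 = ACEBH/-/- → run A
t=3: L0/L1/L2 = CEBHG/A/- → run C
t=4: L0/L1/L2 = CEBHGDF/A/- → run C
t=5: L0/L1/L2 = CEBHGDF/A/- → run C
t=6: L0/L1/L2 = EBHGDF/AC/- → run E
t=7: L0/L1/L2 = EBHGDF/AC/- → run E
t=8: L0/L1/L2 = EBHGDF/AC/- → run E
t=9: L0/L1/L2 = BHGDF/AC/- → run B
t=10: L0/L1/L2 = BHGDF/AC/- → run B
t=11: L0/L1/L2 = BHGDF/AC/- → run B
t=12: L0/L1/L2 = HGDF/ACB/- → run H
t=13: L0/L1/L2 = HGDF/ACB/- → run H
t=14: L0/L1/L2 = HGDF/ACB/- → run H
t=15: L0/L1/L2 = GDF/ACB/- → run G
t=16: L0/L1/L2 = GDF/ACB/- → run G
t=17: L0/L1/L2 = GDF/ACB/- → run G
t=18: L0/L1/L2 = DF/ACBG/- → run D
t=19: L0/L1/L2 = DF/ACBG/- → run D
t=20: L0/L1/L2 = DF/ACBG/- → run D
t=21: L0/L1/L2 = F/ACBG/- → run F
t=22: L0/L1/L2 = F/ACBG/- → run F
t=23: L0/L1/L2 = F/ACBG/- → run F
t=24: L0/L1/L2 = -/ACBGF/- → run A
t=25: L0/L1/L2 = -/ACBGF/- → run A
t=26: L0/L1/L2 = -/ACBGF/- → run A
t=27: L0/L1/L2 = -/ACBGF/- → run A
t=28: L0/L1/L2 = -/ACBGF/- → run A
t=29: L0/L1/L2 = -/CBGF/- → run C
t=30: L0/L1/L2 = -/CBGF/- → run C
t=31: L0/L1/L2 = -/CBGF/- → run C
t=32: L0/L1/L2 = -/CBGF/- → run C
t=33: L0/L1/L2 = -/BGF/- → run B
t=34: L0/L1/L2 = -/BGF/- → run B
t=35: L0/L1/L2 = -/BGF/- → run B
t=36: L0/L1/L2 = -/GF/- → run G
t=37: L0/L1/L2 = -/GF/- → run G
t=38: L0/L1/L2 = -/GF/- → run G
t=39: L0/L1/L2 = -/GF/- → run G
t=40: L0/L1/L2 = -/GF/- → run G
t=41: L0/L1/L2 = -/F/- → run F
t=42: (idle)
t=43: (idle)
t=44: (idle)
t=45: (idle)

context switches = 13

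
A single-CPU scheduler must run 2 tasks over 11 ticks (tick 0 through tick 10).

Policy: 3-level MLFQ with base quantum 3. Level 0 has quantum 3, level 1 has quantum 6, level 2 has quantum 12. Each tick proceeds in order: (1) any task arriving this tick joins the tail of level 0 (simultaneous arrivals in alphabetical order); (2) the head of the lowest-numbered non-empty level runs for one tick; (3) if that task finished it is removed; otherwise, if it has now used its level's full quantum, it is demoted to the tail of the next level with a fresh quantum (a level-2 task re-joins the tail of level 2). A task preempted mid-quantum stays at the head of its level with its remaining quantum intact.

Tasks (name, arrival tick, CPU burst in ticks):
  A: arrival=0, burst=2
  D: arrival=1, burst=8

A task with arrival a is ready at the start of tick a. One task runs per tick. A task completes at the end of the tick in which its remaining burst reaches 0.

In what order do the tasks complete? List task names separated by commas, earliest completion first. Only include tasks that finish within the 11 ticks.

t=0: L0/L1/L2 = A/-/- → run A
t=1: L0/L1/L2 = AD/-/- → run A
t=2: L0/L1/L2 = D/-/- → run D
t=3: L0/L1/L2 = D/-/- → run D
t=4: L0/L1/L2 = D/-/- → run D
t=5: L0/L1/L2 = -/D/- → run D
t=6: L0/L1/L2 = -/D/- → run D
t=7: L0/L1/L2 = -/D/- → run D
t=8: L0/L1/L2 = -/D/- → run D
t=9: L0/L1/L2 = -/D/- → run D
t=10: (idle)

completion order = A, D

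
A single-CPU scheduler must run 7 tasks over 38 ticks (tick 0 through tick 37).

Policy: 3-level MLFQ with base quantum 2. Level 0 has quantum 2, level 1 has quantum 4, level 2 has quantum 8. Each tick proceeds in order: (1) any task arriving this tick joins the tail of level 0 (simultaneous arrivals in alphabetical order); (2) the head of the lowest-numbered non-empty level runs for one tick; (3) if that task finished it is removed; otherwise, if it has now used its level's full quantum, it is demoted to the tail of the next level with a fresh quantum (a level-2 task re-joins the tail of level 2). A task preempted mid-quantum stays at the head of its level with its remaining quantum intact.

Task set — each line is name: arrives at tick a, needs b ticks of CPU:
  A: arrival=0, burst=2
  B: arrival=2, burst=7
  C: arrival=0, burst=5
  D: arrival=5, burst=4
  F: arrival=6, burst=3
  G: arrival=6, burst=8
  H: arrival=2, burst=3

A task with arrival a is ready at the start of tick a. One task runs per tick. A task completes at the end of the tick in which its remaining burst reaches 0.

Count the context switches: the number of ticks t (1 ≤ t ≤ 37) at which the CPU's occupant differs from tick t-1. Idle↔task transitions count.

context switches = 15

t=0: L0/L1/L2 = AC/-/- → run A
t=1: L0/L1/L2 = AC/-/- → run A
t=2: L0/L1/L2 = CBH/-/- → run C
t=3: L0/L1/L2 = CBH/-/- → run C
t=4: L0/L1/L2 = BH/C/- → run B
t=5: L0/L1/L2 = BHD/C/- → run B
t=6: L0/L1/L2 = HDFG/CB/- → run H
t=7: L0/L1/L2 = HDFG/CB/- → run H
t=8: L0/L1/L2 = DFG/CBH/- → run D
t=9: L0/L1/L2 = DFG/CBH/- → run D
t=10: L0/L1/L2 = FG/CBHD/- → run F
t=11: L0/L1/L2 = FG/CBHD/- → run F
t=12: L0/L1/L2 = G/CBHDF/- → run G
t=13: L0/L1/L2 = G/CBHDF/- → run G
t=14: L0/L1/L2 = -/CBHDFG/- → run C
t=15: L0/L1/L2 = -/CBHDFG/- → run C
t=16: L0/L1/L2 = -/CBHDFG/- → run C
t=17: L0/L1/L2 = -/BHDFG/- → run B
t=18: L0/L1/L2 = -/BHDFG/- → run B
t=19: L0/L1/L2 = -/BHDFG/- → run B
t=20: L0/L1/L2 = -/BHDFG/- → run B
t=21: L0/L1/L2 = -/HDFG/B → run H
t=22: L0/L1/L2 = -/DFG/B → run D
t=23: L0/L1/L2 = -/DFG/B → run D
t=24: L0/L1/L2 = -/FG/B → run F
t=25: L0/L1/L2 = -/G/B → run G
t=26: L0/L1/L2 = -/G/B → run G
t=27: L0/L1/L2 = -/G/B → run G
t=28: L0/L1/L2 = -/G/B → run G
t=29: L0/L1/L2 = -/-/BG → run B
t=30: L0/L1/L2 = -/-/G → run G
t=31: L0/L1/L2 = -/-/G → run G
t=32: (idle)
t=33: (idle)
t=34: (idle)
t=35: (idle)
t=36: (idle)
t=37: (idle)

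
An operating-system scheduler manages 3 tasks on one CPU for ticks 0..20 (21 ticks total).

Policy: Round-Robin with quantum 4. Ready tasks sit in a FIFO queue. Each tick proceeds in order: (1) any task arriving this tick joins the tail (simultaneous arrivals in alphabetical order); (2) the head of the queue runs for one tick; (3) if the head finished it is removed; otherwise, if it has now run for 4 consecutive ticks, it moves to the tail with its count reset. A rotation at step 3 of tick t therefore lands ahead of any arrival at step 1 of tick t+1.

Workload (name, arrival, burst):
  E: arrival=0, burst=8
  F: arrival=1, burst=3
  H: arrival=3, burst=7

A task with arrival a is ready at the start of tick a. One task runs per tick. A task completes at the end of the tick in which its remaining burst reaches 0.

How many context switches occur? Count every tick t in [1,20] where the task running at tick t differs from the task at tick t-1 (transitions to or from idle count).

context switches = 5

t=0: queue=[E] q_used=0 → run E
t=1: queue=[E,F] q_used=1 → run E
t=2: queue=[E,F] q_used=2 → run E
t=3: queue=[E,F,H] q_used=3 → run E
t=4: queue=[F,H,E] q_used=0 → run F
t=5: queue=[F,H,E] q_used=1 → run F
t=6: queue=[F,H,E] q_used=2 → run F
t=7: queue=[H,E] q_used=0 → run H
t=8: queue=[H,E] q_used=1 → run H
t=9: queue=[H,E] q_used=2 → run H
t=10: queue=[H,E] q_used=3 → run H
t=11: queue=[E,H] q_used=0 → run E
t=12: queue=[E,H] q_used=1 → run E
t=13: queue=[E,H] q_used=2 → run E
t=14: queue=[E,H] q_used=3 → run E
t=15: queue=[H] q_used=0 → run H
t=16: queue=[H] q_used=1 → run H
t=17: queue=[H] q_used=2 → run H
t=18: (idle)
t=19: (idle)
t=20: (idle)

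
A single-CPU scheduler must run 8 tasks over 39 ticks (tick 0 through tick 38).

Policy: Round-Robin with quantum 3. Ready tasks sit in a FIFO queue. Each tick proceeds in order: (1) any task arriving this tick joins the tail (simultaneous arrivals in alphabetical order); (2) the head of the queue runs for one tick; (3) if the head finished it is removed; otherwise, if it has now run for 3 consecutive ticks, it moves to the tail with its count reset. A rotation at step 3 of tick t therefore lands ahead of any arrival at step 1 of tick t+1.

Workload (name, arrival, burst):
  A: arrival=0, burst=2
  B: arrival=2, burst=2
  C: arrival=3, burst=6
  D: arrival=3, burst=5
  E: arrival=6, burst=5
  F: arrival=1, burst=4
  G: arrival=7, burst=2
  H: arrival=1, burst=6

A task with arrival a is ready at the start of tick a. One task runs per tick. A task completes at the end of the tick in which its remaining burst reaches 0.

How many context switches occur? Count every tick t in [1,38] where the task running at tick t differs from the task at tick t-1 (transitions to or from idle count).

context switches = 13

t=0: queue=[A] q_used=0 → run A
t=1: queue=[A,F,H] q_used=1 → run A
t=2: queue=[F,H,B] q_used=0 → run F
t=3: queue=[F,H,B,C,D] q_used=1 → run F
t=4: queue=[F,H,B,C,D] q_used=2 → run F
t=5: queue=[H,B,C,D,F] q_used=0 → run H
t=6: queue=[H,B,C,D,F,E] q_used=1 → run H
t=7: queue=[H,B,C,D,F,E,G] q_used=2 → run H
t=8: queue=[B,C,D,F,E,G,H] q_used=0 → run B
t=9: queue=[B,C,D,F,E,G,H] q_used=1 → run B
t=10: queue=[C,D,F,E,G,H] q_used=0 → run C
t=11: queue=[C,D,F,E,G,H] q_used=1 → run C
t=12: queue=[C,D,F,E,G,H] q_used=2 → run C
t=13: queue=[D,F,E,G,H,C] q_used=0 → run D
t=14: queue=[D,F,E,G,H,C] q_used=1 → run D
t=15: queue=[D,F,E,G,H,C] q_used=2 → run D
t=16: queue=[F,E,G,H,C,D] q_used=0 → run F
t=17: queue=[E,G,H,C,D] q_used=0 → run E
t=18: queue=[E,G,H,C,D] q_used=1 → run E
t=19: queue=[E,G,H,C,D] q_used=2 → run E
t=20: queue=[G,H,C,D,E] q_used=0 → run G
t=21: queue=[G,H,C,D,E] q_used=1 → run G
t=22: queue=[H,C,D,E] q_used=0 → run H
t=23: queue=[H,C,D,E] q_used=1 → run H
t=24: queue=[H,C,D,E] q_used=2 → run H
t=25: queue=[C,D,E] q_used=0 → run C
t=26: queue=[C,D,E] q_used=1 → run C
t=27: queue=[C,D,E] q_used=2 → run C
t=28: queue=[D,E] q_used=0 → run D
t=29: queue=[D,E] q_used=1 → run D
t=30: queue=[E] q_used=0 → run E
t=31: queue=[E] q_used=1 → run E
t=32: (idle)
t=33: (idle)
t=34: (idle)
t=35: (idle)
t=36: (idle)
t=37: (idle)
t=38: (idle)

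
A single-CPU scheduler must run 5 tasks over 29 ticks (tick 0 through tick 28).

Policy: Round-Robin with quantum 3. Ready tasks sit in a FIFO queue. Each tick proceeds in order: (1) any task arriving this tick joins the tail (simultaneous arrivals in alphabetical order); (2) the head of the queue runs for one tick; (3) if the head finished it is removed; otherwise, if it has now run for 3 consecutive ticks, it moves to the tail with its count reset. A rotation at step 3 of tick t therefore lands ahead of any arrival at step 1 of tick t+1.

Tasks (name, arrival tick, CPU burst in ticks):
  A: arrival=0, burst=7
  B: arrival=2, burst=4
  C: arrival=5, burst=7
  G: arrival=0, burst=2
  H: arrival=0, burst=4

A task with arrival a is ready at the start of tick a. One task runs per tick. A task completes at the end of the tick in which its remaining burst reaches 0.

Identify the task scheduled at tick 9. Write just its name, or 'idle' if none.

running at tick 9 = B

t=0: queue=[A,G,H] q_used=0 → run A
t=1: queue=[A,G,H] q_used=1 → run A
t=2: queue=[A,G,H,B] q_used=2 → run A
t=3: queue=[G,H,B,A] q_used=0 → run G
t=4: queue=[G,H,B,A] q_used=1 → run G
t=5: queue=[H,B,A,C] q_used=0 → run H
t=6: queue=[H,B,A,C] q_used=1 → run H
t=7: queue=[H,B,A,C] q_used=2 → run H
t=8: queue=[B,A,C,H] q_used=0 → run B
t=9: queue=[B,A,C,H] q_used=1 → run B
t=10: queue=[B,A,C,H] q_used=2 → run B
t=11: queue=[A,C,H,B] q_used=0 → run A
t=12: queue=[A,C,H,B] q_used=1 → run A
t=13: queue=[A,C,H,B] q_used=2 → run A
t=14: queue=[C,H,B,A] q_used=0 → run C
t=15: queue=[C,H,B,A] q_used=1 → run C
t=16: queue=[C,H,B,A] q_used=2 → run C
t=17: queue=[H,B,A,C] q_used=0 → run H
t=18: queue=[B,A,C] q_used=0 → run B
t=19: queue=[A,C] q_used=0 → run A
t=20: queue=[C] q_used=0 → run C
t=21: queue=[C] q_used=1 → run C
t=22: queue=[C] q_used=2 → run C
t=23: queue=[C] q_used=0 → run C
t=24: (idle)
t=25: (idle)
t=26: (idle)
t=27: (idle)
t=28: (idle)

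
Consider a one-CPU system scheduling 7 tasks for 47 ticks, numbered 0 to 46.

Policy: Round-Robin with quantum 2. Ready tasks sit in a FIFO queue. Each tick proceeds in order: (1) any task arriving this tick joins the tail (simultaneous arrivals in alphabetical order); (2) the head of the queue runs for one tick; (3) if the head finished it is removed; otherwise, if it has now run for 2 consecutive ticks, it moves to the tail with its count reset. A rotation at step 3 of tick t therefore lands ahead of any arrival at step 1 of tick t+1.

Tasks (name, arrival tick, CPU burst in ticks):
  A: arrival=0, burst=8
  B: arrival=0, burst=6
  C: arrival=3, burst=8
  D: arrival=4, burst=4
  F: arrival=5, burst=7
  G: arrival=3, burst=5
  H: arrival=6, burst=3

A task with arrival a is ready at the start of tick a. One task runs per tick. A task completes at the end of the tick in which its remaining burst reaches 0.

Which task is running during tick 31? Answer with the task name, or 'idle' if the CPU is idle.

running at tick 31 = A

t=0: queue=[A,B] q_used=0 → run A
t=1: queue=[A,B] q_used=1 → run A
t=2: queue=[B,A] q_used=0 → run B
t=3: queue=[B,A,C,G] q_used=1 → run B
t=4: queue=[A,C,G,B,D] q_used=0 → run A
t=5: queue=[A,C,G,B,D,F] q_used=1 → run A
t=6: queue=[C,G,B,D,F,A,H] q_used=0 → run C
t=7: queue=[C,G,B,D,F,A,H] q_used=1 → run C
t=8: queue=[G,B,D,F,A,H,C] q_used=0 → run G
t=9: queue=[G,B,D,F,A,H,C] q_used=1 → run G
t=10: queue=[B,D,F,A,H,C,G] q_used=0 → run B
t=11: queue=[B,D,F,A,H,C,G] q_used=1 → run B
t=12: queue=[D,F,A,H,C,G,B] q_used=0 → run D
t=13: queue=[D,F,A,H,C,G,B] q_used=1 → run D
t=14: queue=[F,A,H,C,G,B,D] q_used=0 → run F
t=15: queue=[F,A,H,C,G,B,D] q_used=1 → run F
t=16: queue=[A,H,C,G,B,D,F] q_used=0 → run A
t=17: queue=[A,H,C,G,B,D,F] q_used=1 → run A
t=18: queue=[H,C,G,B,D,F,A] q_used=0 → run H
t=19: queue=[H,C,G,B,D,F,A] q_used=1 → run H
t=20: queue=[C,G,B,D,F,A,H] q_used=0 → run C
t=21: queue=[C,G,B,D,F,A,H] q_used=1 → run C
t=22: queue=[G,B,D,F,A,H,C] q_used=0 → run G
t=23: queue=[G,B,D,F,A,H,C] q_used=1 → run G
t=24: queue=[B,D,F,A,H,C,G] q_used=0 → run B
t=25: queue=[B,D,F,A,H,C,G] q_used=1 → run B
t=26: queue=[D,F,A,H,C,G] q_used=0 → run D
t=27: queue=[D,F,A,H,C,G] q_used=1 → run D
t=28: queue=[F,A,H,C,G] q_used=0 → run F
t=29: queue=[F,A,H,C,G] q_used=1 → run F
t=30: queue=[A,H,C,G,F] q_used=0 → run A
t=31: queue=[A,H,C,G,F] q_used=1 → run A
t=32: queue=[H,C,G,F] q_used=0 → run H
t=33: queue=[C,G,F] q_used=0 → run C
t=34: queue=[C,G,F] q_used=1 → run C
t=35: queue=[G,F,C] q_used=0 → run G
t=36: queue=[F,C] q_used=0 → run F
t=37: queue=[F,C] q_used=1 → run F
t=38: queue=[C,F] q_used=0 → run C
t=39: queue=[C,F] q_used=1 → run C
t=40: queue=[F] q_used=0 → run F
t=41: (idle)
t=42: (idle)
t=43: (idle)
t=44: (idle)
t=45: (idle)
t=46: (idle)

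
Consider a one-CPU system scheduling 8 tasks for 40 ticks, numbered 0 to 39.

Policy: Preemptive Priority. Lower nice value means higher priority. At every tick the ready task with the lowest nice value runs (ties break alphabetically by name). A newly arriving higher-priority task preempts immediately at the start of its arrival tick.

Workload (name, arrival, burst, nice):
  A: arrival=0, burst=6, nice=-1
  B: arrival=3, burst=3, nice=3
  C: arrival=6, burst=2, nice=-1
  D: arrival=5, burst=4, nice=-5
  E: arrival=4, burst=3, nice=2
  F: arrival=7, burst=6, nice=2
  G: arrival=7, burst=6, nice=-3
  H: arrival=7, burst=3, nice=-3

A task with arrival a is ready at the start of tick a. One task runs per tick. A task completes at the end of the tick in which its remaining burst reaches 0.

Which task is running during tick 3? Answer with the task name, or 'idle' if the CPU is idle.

t=0: ready={A} → run A
t=1: ready={A} → run A
t=2: ready={A} → run A
t=3: ready={A,B} → run A
t=4: ready={A,B,E} → run A
t=5: ready={A,B,D,E} → run D
t=6: ready={A,B,C,D,E} → run D
t=7: ready={A,B,C,D,E,F,G,H} → run D
t=8: ready={A,B,C,D,E,F,G,H} → run D
t=9: ready={A,B,C,E,F,G,H} → run G
t=10: ready={A,B,C,E,F,G,H} → run G
t=11: ready={A,B,C,E,F,G,H} → run G
t=12: ready={A,B,C,E,F,G,H} → run G
t=13: ready={A,B,C,E,F,G,H} → run G
t=14: ready={A,B,C,E,F,G,H} → run G
t=15: ready={A,B,C,E,F,H} → run H
t=16: ready={A,B,C,E,F,H} → run H
t=17: ready={A,B,C,E,F,H} → run H
t=18: ready={A,B,C,E,F} → run A
t=19: ready={B,C,E,F} → run C
t=20: ready={B,C,E,F} → run C
t=21: ready={B,E,F} → run E
t=22: ready={B,E,F} → run E
t=23: ready={B,E,F} → run E
t=24: ready={B,F} → run F
t=25: ready={B,F} → run F
t=26: ready={B,F} → run F
t=27: ready={B,F} → run F
t=28: ready={B,F} → run F
t=29: ready={B,F} → run F
t=30: ready={B} → run B
t=31: ready={B} → run B
t=32: ready={B} → run B
t=33: (idle)
t=34: (idle)
t=35: (idle)
t=36: (idle)
t=37: (idle)
t=38: (idle)
t=39: (idle)

running at tick 3 = A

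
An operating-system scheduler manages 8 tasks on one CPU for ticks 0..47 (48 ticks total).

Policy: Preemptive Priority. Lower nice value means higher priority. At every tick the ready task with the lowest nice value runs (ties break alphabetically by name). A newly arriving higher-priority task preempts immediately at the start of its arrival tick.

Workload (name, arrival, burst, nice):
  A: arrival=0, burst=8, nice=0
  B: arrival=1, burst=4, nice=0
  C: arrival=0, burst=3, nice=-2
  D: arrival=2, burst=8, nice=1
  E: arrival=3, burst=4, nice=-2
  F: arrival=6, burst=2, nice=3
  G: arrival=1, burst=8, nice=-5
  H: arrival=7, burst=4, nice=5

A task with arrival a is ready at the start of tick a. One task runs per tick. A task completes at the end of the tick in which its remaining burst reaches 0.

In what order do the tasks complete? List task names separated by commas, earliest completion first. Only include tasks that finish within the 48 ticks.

completion order = G, C, E, A, B, D, F, H

t=0: ready={A,C} → run C
t=1: ready={A,B,C,G} → run G
t=2: ready={A,B,C,D,G} → run G
t=3: ready={A,B,C,D,E,G} → run G
t=4: ready={A,B,C,D,E,G} → run G
t=5: ready={A,B,C,D,E,G} → run G
t=6: ready={A,B,C,D,E,F,G} → run G
t=7: ready={A,B,C,D,E,F,G,H} → run G
t=8: ready={A,B,C,D,E,F,G,H} → run G
t=9: ready={A,B,C,D,E,F,H} → run C
t=10: ready={A,B,C,D,E,F,H} → run C
t=11: ready={A,B,D,E,F,H} → run E
t=12: ready={A,B,D,E,F,H} → run E
t=13: ready={A,B,D,E,F,H} → run E
t=14: ready={A,B,D,E,F,H} → run E
t=15: ready={A,B,D,F,H} → run A
t=16: ready={A,B,D,F,H} → run A
t=17: ready={A,B,D,F,H} → run A
t=18: ready={A,B,D,F,H} → run A
t=19: ready={A,B,D,F,H} → run A
t=20: ready={A,B,D,F,H} → run A
t=21: ready={A,B,D,F,H} → run A
t=22: ready={A,B,D,F,H} → run A
t=23: ready={B,D,F,H} → run B
t=24: ready={B,D,F,H} → run B
t=25: ready={B,D,F,H} → run B
t=26: ready={B,D,F,H} → run B
t=27: ready={D,F,H} → run D
t=28: ready={D,F,H} → run D
t=29: ready={D,F,H} → run D
t=30: ready={D,F,H} → run D
t=31: ready={D,F,H} → run D
t=32: ready={D,F,H} → run D
t=33: ready={D,F,H} → run D
t=34: ready={D,F,H} → run D
t=35: ready={F,H} → run F
t=36: ready={F,H} → run F
t=37: ready={H} → run H
t=38: ready={H} → run H
t=39: ready={H} → run H
t=40: ready={H} → run H
t=41: (idle)
t=42: (idle)
t=43: (idle)
t=44: (idle)
t=45: (idle)
t=46: (idle)
t=47: (idle)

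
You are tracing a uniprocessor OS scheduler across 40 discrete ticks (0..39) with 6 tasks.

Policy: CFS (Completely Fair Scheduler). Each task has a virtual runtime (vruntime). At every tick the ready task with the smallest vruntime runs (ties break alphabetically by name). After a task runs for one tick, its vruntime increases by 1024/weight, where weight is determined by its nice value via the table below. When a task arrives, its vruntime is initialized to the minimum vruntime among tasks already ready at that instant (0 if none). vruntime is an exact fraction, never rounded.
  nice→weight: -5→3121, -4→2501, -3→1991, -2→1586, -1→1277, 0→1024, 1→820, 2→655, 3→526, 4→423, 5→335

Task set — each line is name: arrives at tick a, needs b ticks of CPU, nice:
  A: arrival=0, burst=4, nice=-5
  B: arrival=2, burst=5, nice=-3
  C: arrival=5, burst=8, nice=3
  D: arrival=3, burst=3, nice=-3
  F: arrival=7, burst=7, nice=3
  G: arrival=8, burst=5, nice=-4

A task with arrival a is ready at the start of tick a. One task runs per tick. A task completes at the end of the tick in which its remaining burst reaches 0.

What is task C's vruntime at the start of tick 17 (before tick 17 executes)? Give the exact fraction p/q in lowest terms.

t=0: vr[A=0] → run A
t=1: vr[A=1024/3121] → run A
t=2: vr[A=2048/3121 B=2048/3121] → run A
t=3: vr[A=3072/3121 B=2048/3121 D=2048/3121] → run B
t=4: vr[A=3072/3121 B=7273472/6213911 D=2048/3121] → run D
t=5: vr[A=3072/3121 B=7273472/6213911 C=3072/3121 D=7273472/6213911] → run A
t=6: vr[B=7273472/6213911 C=3072/3121 D=7273472/6213911] → run C
t=7: vr[B=7273472/6213911 C=2405888/820823 D=7273472/6213911 F=7273472/6213911] → run B
t=8: vr[B=10469376/6213911 C=2405888/820823 D=7273472/6213911 F=7273472/6213911 G=7273472/6213911] → run D
t=9: vr[B=10469376/6213911 C=2405888/820823 D=10469376/6213911 F=7273472/6213911 G=7273472/6213911] → run F
t=10: vr[B=10469376/6213911 C=2405888/820823 D=10469376/6213911 F=5094445568/1634258593 G=7273472/6213911] → run G
t=11: vr[B=10469376/6213911 C=2405888/820823 D=10469376/6213911 F=5094445568/1634258593 G=24553998336/15540991411] → run G
t=12: vr[B=10469376/6213911 C=2405888/820823 D=10469376/6213911 F=5094445568/1634258593 G=30917043200/15540991411] → run B
t=13: vr[B=13665280/6213911 C=2405888/820823 D=10469376/6213911 F=5094445568/1634258593 G=30917043200/15540991411] → run D
t=14: vr[B=13665280/6213911 C=2405888/820823 F=5094445568/1634258593 G=30917043200/15540991411] → run G
t=15: vr[B=13665280/6213911 C=2405888/820823 F=5094445568/1634258593 G=37280088064/15540991411] → run B
t=16: vr[B=16861184/6213911 C=2405888/820823 F=5094445568/1634258593 G=37280088064/15540991411] → run G
t=17: vr[B=16861184/6213911 C=2405888/820823 F=5094445568/1634258593 G=43643132928/15540991411] → run B
t=18: vr[C=2405888/820823 F=5094445568/1634258593 G=43643132928/15540991411] → run G
t=19: vr[C=2405888/820823 F=5094445568/1634258593] → run C
t=20: vr[C=4003840/820823 F=5094445568/1634258593] → run F
t=21: vr[C=4003840/820823 F=8275968000/1634258593] → run C
t=22: vr[C=5601792/820823 F=8275968000/1634258593] → run F
t=23: vr[C=5601792/820823 F=11457490432/1634258593] → run C
t=24: vr[C=7199744/820823 F=11457490432/1634258593] → run F
t=25: vr[C=7199744/820823 F=14639012864/1634258593] → run C
t=26: vr[C=8797696/820823 F=14639012864/1634258593] → run F
t=27: vr[C=8797696/820823 F=17820535296/1634258593] → run C
t=28: vr[C=10395648/820823 F=17820535296/1634258593] → run F
t=29: vr[C=10395648/820823 F=21002057728/1634258593] → run C
t=30: vr[C=11993600/820823 F=21002057728/1634258593] → run F
t=31: vr[C=11993600/820823] → run C
t=32: (idle)
t=33: (idle)
t=34: (idle)
t=35: (idle)
t=36: (idle)
t=37: (idle)
t=38: (idle)
t=39: (idle)

vruntime(C, start of tick 17) = 2405888/820823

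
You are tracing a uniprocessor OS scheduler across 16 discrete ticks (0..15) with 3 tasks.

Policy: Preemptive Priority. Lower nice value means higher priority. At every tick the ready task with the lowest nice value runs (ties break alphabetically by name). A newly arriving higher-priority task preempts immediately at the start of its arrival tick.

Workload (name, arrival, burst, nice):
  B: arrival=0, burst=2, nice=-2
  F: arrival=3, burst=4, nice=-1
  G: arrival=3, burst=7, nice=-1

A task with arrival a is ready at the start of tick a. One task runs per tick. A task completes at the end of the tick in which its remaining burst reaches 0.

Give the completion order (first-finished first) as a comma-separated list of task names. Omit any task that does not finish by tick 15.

t=0: ready={B} → run B
t=1: ready={B} → run B
t=2: (idle)
t=3: ready={F,G} → run F
t=4: ready={F,G} → run F
t=5: ready={F,G} → run F
t=6: ready={F,G} → run F
t=7: ready={G} → run G
t=8: ready={G} → run G
t=9: ready={G} → run G
t=10: ready={G} → run G
t=11: ready={G} → run G
t=12: ready={G} → run G
t=13: ready={G} → run G
t=14: (idle)
t=15: (idle)

completion order = B, F, G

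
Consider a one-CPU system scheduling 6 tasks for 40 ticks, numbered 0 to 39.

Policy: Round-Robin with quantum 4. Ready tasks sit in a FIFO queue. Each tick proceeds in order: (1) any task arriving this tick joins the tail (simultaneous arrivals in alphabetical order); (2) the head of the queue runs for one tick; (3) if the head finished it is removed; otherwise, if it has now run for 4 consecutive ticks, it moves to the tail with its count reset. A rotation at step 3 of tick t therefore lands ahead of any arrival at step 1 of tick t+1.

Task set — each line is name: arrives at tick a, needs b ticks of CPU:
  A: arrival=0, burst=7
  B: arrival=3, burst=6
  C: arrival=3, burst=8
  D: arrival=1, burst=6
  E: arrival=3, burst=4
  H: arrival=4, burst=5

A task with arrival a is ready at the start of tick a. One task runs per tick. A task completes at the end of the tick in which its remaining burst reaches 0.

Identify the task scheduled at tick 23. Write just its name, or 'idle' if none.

t=0: queue=[A] q_used=0 → run A
t=1: queue=[A,D] q_used=1 → run A
t=2: queue=[A,D] q_used=2 → run A
t=3: queue=[A,D,B,C,E] q_used=3 → run A
t=4: queue=[D,B,C,E,A,H] q_used=0 → run D
t=5: queue=[D,B,C,E,A,H] q_used=1 → run D
t=6: queue=[D,B,C,E,A,H] q_used=2 → run D
t=7: queue=[D,B,C,E,A,H] q_used=3 → run D
t=8: queue=[B,C,E,A,H,D] q_used=0 → run B
t=9: queue=[B,C,E,A,H,D] q_used=1 → run B
t=10: queue=[B,C,E,A,H,D] q_used=2 → run B
t=11: queue=[B,C,E,A,H,D] q_used=3 → run B
t=12: queue=[C,E,A,H,D,B] q_used=0 → run C
t=13: queue=[C,E,A,H,D,B] q_used=1 → run C
t=14: queue=[C,E,A,H,D,B] q_used=2 → run C
t=15: queue=[C,E,A,H,D,B] q_used=3 → run C
t=16: queue=[E,A,H,D,B,C] q_used=0 → run E
t=17: queue=[E,A,H,D,B,C] q_used=1 → run E
t=18: queue=[E,A,H,D,B,C] q_used=2 → run E
t=19: queue=[E,A,H,D,B,C] q_used=3 → run E
t=20: queue=[A,H,D,B,C] q_used=0 → run A
t=21: queue=[A,H,D,B,C] q_used=1 → run A
t=22: queue=[A,H,D,B,C] q_used=2 → run A
t=23: queue=[H,D,B,C] q_used=0 → run H
t=24: queue=[H,D,B,C] q_used=1 → run H
t=25: queue=[H,D,B,C] q_used=2 → run H
t=26: queue=[H,D,B,C] q_used=3 → run H
t=27: queue=[D,B,C,H] q_used=0 → run D
t=28: queue=[D,B,C,H] q_used=1 → run D
t=29: queue=[B,C,H] q_used=0 → run B
t=30: queue=[B,C,H] q_used=1 → run B
t=31: queue=[C,H] q_used=0 → run C
t=32: queue=[C,H] q_used=1 → run C
t=33: queue=[C,H] q_used=2 → run C
t=34: queue=[C,H] q_used=3 → run C
t=35: queue=[H] q_used=0 → run H
t=36: (idle)
t=37: (idle)
t=38: (idle)
t=39: (idle)

running at tick 23 = H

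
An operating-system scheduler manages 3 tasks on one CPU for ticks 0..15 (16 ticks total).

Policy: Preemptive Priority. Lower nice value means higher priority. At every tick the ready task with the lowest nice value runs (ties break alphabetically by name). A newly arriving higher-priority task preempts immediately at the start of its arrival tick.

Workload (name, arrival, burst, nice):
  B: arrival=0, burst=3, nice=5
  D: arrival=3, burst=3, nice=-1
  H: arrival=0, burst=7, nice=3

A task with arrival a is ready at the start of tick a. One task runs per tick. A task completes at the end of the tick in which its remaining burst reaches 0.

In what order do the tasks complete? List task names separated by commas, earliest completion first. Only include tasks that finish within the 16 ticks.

completion order = D, H, B

t=0: ready={B,H} → run H
t=1: ready={B,H} → run H
t=2: ready={B,H} → run H
t=3: ready={B,D,H} → run D
t=4: ready={B,D,H} → run D
t=5: ready={B,D,H} → run D
t=6: ready={B,H} → run H
t=7: ready={B,H} → run H
t=8: ready={B,H} → run H
t=9: ready={B,H} → run H
t=10: ready={B} → run B
t=11: ready={B} → run B
t=12: ready={B} → run B
t=13: (idle)
t=14: (idle)
t=15: (idle)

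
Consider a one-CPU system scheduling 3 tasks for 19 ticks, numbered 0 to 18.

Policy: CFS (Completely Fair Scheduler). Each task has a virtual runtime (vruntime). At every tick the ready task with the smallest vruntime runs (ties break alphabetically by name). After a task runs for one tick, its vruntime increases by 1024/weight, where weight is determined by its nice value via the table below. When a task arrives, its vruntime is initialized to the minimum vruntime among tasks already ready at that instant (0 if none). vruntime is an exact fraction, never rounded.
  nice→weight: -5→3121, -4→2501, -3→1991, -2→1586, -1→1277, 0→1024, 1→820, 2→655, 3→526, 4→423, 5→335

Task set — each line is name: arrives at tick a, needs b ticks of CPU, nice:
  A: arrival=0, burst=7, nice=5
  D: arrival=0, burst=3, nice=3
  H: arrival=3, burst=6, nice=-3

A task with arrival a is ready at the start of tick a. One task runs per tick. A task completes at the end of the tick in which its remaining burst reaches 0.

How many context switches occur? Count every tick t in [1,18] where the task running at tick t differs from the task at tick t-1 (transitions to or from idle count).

context switches = 7

t=0: vr[A=0 D=0] → run A
t=1: vr[A=1024/335 D=0] → run D
t=2: vr[A=1024/335 D=512/263] → run D
t=3: vr[A=1024/335 D=1024/263 H=1024/335] → run A
t=4: vr[A=2048/335 D=1024/263 H=1024/335] → run H
t=5: vr[A=2048/335 D=1024/263 H=2381824/666985] → run H
t=6: vr[A=2048/335 D=1024/263 H=2724864/666985] → run D
t=7: vr[A=2048/335 H=2724864/666985] → run H
t=8: vr[A=2048/335 H=3067904/666985] → run H
t=9: vr[A=2048/335 H=3410944/666985] → run H
t=10: vr[A=2048/335 H=3753984/666985] → run H
t=11: vr[A=2048/335] → run A
t=12: vr[A=3072/335] → run A
t=13: vr[A=4096/335] → run A
t=14: vr[A=1024/67] → run A
t=15: vr[A=6144/335] → run A
t=16: (idle)
t=17: (idle)
t=18: (idle)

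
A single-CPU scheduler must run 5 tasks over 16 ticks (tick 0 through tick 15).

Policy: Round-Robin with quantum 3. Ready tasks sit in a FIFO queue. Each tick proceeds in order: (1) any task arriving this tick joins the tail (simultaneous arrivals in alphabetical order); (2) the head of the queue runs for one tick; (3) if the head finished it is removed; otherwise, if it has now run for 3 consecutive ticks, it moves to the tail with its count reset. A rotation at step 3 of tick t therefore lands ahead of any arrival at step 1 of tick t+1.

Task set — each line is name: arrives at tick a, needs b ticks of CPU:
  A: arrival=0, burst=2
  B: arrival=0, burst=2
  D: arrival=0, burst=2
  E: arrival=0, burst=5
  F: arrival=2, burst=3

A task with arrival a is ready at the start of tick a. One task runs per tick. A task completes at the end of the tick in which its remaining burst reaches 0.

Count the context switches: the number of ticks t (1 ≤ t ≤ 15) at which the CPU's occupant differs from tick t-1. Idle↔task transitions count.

t=0: queue=[A,B,D,E] q_used=0 → run A
t=1: queue=[A,B,D,E] q_used=1 → run A
t=2: queue=[B,D,E,F] q_used=0 → run B
t=3: queue=[B,D,E,F] q_used=1 → run B
t=4: queue=[D,E,F] q_used=0 → run D
t=5: queue=[D,E,F] q_used=1 → run D
t=6: queue=[E,F] q_used=0 → run E
t=7: queue=[E,F] q_used=1 → run E
t=8: queue=[E,F] q_used=2 → run E
t=9: queue=[F,E] q_used=0 → run F
t=10: queue=[F,E] q_used=1 → run F
t=11: queue=[F,E] q_used=2 → run F
t=12: queue=[E] q_used=0 → run E
t=13: queue=[E] q_used=1 → run E
t=14: (idle)
t=15: (idle)

context switches = 6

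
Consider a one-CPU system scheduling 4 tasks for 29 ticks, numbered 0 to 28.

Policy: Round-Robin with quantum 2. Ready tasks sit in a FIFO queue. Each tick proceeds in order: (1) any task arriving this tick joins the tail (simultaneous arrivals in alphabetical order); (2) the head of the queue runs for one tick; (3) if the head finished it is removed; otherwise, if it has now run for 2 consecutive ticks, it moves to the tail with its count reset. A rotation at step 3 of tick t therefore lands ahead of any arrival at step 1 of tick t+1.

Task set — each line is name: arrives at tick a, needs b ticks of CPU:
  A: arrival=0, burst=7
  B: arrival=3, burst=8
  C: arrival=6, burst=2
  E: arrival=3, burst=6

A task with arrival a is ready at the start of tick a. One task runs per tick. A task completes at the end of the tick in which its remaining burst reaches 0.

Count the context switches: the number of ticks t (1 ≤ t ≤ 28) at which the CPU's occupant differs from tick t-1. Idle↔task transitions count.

t=0: queue=[A] q_used=0 → run A
t=1: queue=[A] q_used=1 → run A
t=2: queue=[A] q_used=0 → run A
t=3: queue=[A,B,E] q_used=1 → run A
t=4: queue=[B,E,A] q_used=0 → run B
t=5: queue=[B,E,A] q_used=1 → run B
t=6: queue=[E,A,B,C] q_used=0 → run E
t=7: queue=[E,A,B,C] q_used=1 → run E
t=8: queue=[A,B,C,E] q_used=0 → run A
t=9: queue=[A,B,C,E] q_used=1 → run A
t=10: queue=[B,C,E,A] q_used=0 → run B
t=11: queue=[B,C,E,A] q_used=1 → run B
t=12: queue=[C,E,A,B] q_used=0 → run C
t=13: queue=[C,E,A,B] q_used=1 → run C
t=14: queue=[E,A,B] q_used=0 → run E
t=15: queue=[E,A,B] q_used=1 → run E
t=16: queue=[A,B,E] q_used=0 → run A
t=17: queue=[B,E] q_used=0 → run B
t=18: queue=[B,E] q_used=1 → run B
t=19: queue=[E,B] q_used=0 → run E
t=20: queue=[E,B] q_used=1 → run E
t=21: queue=[B] q_used=0 → run B
t=22: queue=[B] q_used=1 → run B
t=23: (idle)
t=24: (idle)
t=25: (idle)
t=26: (idle)
t=27: (idle)
t=28: (idle)

context switches = 11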